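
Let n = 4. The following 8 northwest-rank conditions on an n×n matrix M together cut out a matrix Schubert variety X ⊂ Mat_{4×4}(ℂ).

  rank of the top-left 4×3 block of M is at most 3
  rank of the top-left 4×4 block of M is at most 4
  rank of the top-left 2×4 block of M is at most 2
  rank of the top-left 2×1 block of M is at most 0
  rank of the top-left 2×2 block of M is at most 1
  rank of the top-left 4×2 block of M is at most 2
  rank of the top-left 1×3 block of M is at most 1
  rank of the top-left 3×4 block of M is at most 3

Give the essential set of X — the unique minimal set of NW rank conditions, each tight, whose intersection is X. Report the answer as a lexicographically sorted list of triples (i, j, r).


Reconstructing r_w from the 8 given conditions:

  0 | 1 | 1 | 1
  0 | 1 | 2 | 2
  1 | 2 | 3 | 3
  1 | 2 | 3 | 4

so w = (2, 3, 1, 4).

Fulton essential set (1 of the 2 Rothe cells):

[(2, 1, 0)]


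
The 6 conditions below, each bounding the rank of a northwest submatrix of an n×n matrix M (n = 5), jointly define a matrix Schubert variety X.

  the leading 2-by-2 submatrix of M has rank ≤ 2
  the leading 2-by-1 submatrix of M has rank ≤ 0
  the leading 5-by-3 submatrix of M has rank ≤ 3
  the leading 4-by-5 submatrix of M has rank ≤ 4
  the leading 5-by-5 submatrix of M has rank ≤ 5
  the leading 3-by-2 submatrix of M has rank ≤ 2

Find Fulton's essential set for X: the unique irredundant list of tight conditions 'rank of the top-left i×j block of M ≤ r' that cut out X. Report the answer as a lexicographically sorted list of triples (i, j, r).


Propagating the 6 rank bounds to every northwest block:

  R[1]: 0 | 1 | 1 | 1 | 1
  R[2]: 0 | 1 | 2 | 2 | 2
  R[3]: 1 | 2 | 3 | 3 | 3
  R[4]: 1 | 2 | 3 | 4 | 4
  R[5]: 1 | 2 | 3 | 4 | 5

giving w = (2, 3, 1, 4, 5) via Δ²R.

D(w) has 2 cells with 1 SE-corner; essential set:

[(2, 1, 0)]


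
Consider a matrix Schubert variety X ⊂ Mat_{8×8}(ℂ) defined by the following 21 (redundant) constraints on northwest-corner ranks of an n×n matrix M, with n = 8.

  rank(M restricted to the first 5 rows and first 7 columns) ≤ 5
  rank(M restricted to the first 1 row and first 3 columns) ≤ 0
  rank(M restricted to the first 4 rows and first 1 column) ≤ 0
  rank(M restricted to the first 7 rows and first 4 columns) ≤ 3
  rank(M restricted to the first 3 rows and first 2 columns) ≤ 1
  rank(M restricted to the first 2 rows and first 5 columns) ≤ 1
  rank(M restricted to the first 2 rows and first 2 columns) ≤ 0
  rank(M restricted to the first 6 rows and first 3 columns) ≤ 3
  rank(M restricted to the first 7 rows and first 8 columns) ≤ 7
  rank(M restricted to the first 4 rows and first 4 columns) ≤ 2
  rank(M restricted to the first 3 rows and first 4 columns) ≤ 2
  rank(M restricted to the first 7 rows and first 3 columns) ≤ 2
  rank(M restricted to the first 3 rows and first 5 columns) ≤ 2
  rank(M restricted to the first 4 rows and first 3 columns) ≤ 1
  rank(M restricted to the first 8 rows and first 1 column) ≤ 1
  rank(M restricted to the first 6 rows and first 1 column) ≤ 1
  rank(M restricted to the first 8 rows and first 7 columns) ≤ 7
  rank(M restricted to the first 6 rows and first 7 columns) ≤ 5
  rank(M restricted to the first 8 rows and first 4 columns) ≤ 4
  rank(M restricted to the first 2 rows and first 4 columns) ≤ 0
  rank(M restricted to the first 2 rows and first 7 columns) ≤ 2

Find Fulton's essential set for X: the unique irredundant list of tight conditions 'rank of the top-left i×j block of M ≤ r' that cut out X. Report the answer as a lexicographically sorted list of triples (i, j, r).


Propagating the 21 rank bounds to every northwest block:

  0 0 0 0 1 1 1 1
  0 0 0 0 1 2 2 2
  0 1 1 1 2 3 3 3
  0 1 1 2 3 4 4 4
  1 2 2 3 4 5 5 5
  1 2 2 3 4 5 5 6
  1 2 2 3 4 5 6 7
  1 2 3 4 5 6 7 8

second differences of R give the permutation w = (5, 6, 2, 4, 1, 8, 7, 3).

Fulton essential set (5 of the 14 Rothe cells):

[(2, 4, 0), (4, 1, 0), (4, 3, 1), (6, 7, 5), (7, 3, 2)]


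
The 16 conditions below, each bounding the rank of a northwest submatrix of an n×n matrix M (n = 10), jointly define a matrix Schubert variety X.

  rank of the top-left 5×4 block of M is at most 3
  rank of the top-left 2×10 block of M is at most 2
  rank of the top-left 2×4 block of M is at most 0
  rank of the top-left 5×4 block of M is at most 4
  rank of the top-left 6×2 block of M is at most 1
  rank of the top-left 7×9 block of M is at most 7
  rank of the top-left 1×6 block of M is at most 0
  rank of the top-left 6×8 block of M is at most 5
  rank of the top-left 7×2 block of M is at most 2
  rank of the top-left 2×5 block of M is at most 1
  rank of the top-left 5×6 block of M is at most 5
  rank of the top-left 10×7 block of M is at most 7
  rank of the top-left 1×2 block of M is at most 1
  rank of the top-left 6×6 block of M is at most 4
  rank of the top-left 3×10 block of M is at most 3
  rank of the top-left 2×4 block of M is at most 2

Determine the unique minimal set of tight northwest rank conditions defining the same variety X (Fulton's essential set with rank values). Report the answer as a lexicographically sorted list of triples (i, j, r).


Reconstructing r_w from the 16 given conditions:

  0 | 0 | 0 | 0 | 0 | 0 | 1 | 1 | 1 | 1
  0 | 0 | 0 | 0 | 1 | 1 | 2 | 2 | 2 | 2
  1 | 1 | 1 | 1 | 2 | 2 | 3 | 3 | 3 | 3
  1 | 1 | 2 | 2 | 3 | 3 | 4 | 4 | 4 | 4
  1 | 1 | 2 | 3 | 4 | 4 | 5 | 5 | 5 | 5
  1 | 1 | 2 | 3 | 4 | 4 | 5 | 5 | 6 | 6
  1 | 2 | 3 | 4 | 5 | 5 | 6 | 6 | 7 | 7
  1 | 2 | 3 | 4 | 5 | 6 | 7 | 7 | 8 | 8
  1 | 2 | 3 | 4 | 5 | 6 | 7 | 8 | 9 | 9
  1 | 2 | 3 | 4 | 5 | 6 | 7 | 8 | 9 | 10

hence w(1..10) = (7, 5, 1, 3, 4, 9, 2, 6, 8, 10).

|D(w)|=15, |Ess(w)|=5:

[(1, 6, 0), (2, 4, 0), (6, 2, 1), (6, 6, 4), (6, 8, 5)]


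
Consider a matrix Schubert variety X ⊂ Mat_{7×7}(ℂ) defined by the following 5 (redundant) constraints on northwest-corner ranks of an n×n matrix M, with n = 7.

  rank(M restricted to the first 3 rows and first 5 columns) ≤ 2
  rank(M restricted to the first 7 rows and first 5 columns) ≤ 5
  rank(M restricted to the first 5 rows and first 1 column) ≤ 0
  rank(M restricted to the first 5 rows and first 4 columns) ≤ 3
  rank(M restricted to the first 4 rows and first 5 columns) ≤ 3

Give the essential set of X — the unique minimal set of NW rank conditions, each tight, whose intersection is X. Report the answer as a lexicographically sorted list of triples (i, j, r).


Reconstructing r_w from the 5 given conditions:

  i=1: 0 1 1 1 1 1 1
  i=2: 0 1 2 2 2 2 2
  i=3: 0 1 2 2 2 3 3
  i=4: 0 1 2 3 3 4 4
  i=5: 0 1 2 3 4 5 5
  i=6: 1 2 3 4 5 6 6
  i=7: 1 2 3 4 5 6 7

the unique w with this rank table is (2, 3, 6, 4, 5, 1, 7).

2 SE-corners of the 7-cell Rothe diagram give Ess(w):

[(3, 5, 2), (5, 1, 0)]


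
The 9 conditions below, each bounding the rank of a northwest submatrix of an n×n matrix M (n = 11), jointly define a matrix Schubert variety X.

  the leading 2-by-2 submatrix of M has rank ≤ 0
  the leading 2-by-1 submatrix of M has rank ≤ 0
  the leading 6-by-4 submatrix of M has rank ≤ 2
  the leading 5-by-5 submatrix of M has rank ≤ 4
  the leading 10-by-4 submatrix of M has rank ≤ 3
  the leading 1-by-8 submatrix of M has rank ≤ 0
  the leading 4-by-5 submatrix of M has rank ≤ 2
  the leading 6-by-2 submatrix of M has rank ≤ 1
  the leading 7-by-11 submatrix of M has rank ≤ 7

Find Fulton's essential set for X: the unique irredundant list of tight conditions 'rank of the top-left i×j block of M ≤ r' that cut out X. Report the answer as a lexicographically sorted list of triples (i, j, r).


Reconstructing r_w from the 9 given conditions:

  R[1]: 0, 0, 0, 0, 0, 0, 0, 0, 1, 1, 1
  R[2]: 0, 0, 1, 1, 1, 1, 1, 1, 2, 2, 2
  R[3]: 1, 1, 2, 2, 2, 2, 2, 2, 3, 3, 3
  R[4]: 1, 1, 2, 2, 2, 3, 3, 3, 4, 4, 4
  R[5]: 1, 1, 2, 2, 3, 4, 4, 4, 5, 5, 5
  R[6]: 1, 1, 2, 2, 3, 4, 5, 5, 6, 6, 6
  R[7]: 1, 2, 3, 3, 4, 5, 6, 6, 7, 7, 7
  R[8]: 1, 2, 3, 3, 4, 5, 6, 7, 8, 8, 8
  R[9]: 1, 2, 3, 3, 4, 5, 6, 7, 8, 9, 9
  R[10]: 1, 2, 3, 3, 4, 5, 6, 7, 8, 9, 10
  R[11]: 1, 2, 3, 4, 5, 6, 7, 8, 9, 10, 11

hence w(1..11) = (9, 3, 1, 6, 5, 7, 2, 8, 10, 11, 4).

ℓ(w)=20; the 6 essential cells (i,j,r):

[(1, 8, 0), (2, 2, 0), (4, 5, 2), (6, 2, 1), (6, 4, 2), (10, 4, 3)]


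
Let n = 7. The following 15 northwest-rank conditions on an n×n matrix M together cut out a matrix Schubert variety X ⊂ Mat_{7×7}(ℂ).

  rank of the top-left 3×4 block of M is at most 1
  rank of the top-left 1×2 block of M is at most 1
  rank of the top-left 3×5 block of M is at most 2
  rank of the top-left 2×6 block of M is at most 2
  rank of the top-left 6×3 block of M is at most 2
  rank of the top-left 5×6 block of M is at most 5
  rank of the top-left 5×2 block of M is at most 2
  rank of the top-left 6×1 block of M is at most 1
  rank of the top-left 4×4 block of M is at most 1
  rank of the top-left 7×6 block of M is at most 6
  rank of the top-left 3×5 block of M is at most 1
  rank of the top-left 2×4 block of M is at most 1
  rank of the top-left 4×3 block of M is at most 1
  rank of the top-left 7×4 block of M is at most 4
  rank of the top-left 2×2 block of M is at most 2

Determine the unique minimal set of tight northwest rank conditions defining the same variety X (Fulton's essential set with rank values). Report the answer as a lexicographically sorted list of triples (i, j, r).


Reconstructing r_w from the 15 given conditions:

  R[1]: 1  1  1  1  1  1  1
  R[2]: 1  1  1  1  1  2  2
  R[3]: 1  1  1  1  1  2  3
  R[4]: 1  1  1  1  2  3  4
  R[5]: 1  2  2  2  3  4  5
  R[6]: 1  2  2  3  4  5  6
  R[7]: 1  2  3  4  5  6  7

the unique w with this rank table is (1, 6, 7, 5, 2, 4, 3).

Fulton essential set (3 of the 12 Rothe cells):

[(3, 5, 1), (4, 4, 1), (6, 3, 2)]


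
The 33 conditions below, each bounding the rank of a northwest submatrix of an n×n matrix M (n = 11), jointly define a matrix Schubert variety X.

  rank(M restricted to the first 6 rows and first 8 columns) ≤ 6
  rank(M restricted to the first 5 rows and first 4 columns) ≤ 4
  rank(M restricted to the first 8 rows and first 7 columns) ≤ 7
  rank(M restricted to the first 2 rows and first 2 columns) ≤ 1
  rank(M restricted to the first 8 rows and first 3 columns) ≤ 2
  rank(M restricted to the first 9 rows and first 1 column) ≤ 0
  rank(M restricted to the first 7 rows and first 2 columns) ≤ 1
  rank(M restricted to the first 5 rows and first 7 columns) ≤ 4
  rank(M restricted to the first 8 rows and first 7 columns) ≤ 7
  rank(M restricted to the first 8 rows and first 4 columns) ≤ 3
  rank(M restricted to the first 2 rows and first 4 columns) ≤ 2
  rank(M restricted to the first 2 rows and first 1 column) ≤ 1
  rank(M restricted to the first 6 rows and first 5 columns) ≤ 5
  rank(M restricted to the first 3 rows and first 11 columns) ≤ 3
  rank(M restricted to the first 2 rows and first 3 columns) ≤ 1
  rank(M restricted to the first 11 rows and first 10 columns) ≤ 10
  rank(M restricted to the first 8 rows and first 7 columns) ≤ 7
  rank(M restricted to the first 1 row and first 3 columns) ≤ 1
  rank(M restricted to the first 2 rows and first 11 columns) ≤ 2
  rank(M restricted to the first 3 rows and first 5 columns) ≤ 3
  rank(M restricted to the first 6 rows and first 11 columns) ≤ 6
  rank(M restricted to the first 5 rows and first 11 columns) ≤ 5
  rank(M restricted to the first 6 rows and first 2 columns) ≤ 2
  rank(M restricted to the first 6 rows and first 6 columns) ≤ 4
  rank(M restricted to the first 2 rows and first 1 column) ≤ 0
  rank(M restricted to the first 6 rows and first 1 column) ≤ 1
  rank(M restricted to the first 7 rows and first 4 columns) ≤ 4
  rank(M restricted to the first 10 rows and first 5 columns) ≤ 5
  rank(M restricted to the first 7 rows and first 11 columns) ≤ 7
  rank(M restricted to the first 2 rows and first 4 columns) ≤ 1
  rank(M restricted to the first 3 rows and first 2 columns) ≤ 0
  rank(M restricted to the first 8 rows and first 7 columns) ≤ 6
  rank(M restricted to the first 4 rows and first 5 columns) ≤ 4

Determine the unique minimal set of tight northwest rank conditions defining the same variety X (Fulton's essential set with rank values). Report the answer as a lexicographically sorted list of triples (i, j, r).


Reconstructing r_w from the 33 given conditions:

  R[1]: 0 0 1 1 1 1 1 1 1 1 1
  R[2]: 0 0 1 1 2 2 2 2 2 2 2
  R[3]: 0 0 1 2 3 3 3 3 3 3 3
  R[4]: 0 1 2 3 4 4 4 4 4 4 4
  R[5]: 0 1 2 3 4 4 4 5 5 5 5
  R[6]: 0 1 2 3 4 4 5 6 6 6 6
  R[7]: 0 1 2 3 4 5 6 7 7 7 7
  R[8]: 0 1 2 3 4 5 6 7 8 8 8
  R[9]: 0 1 2 3 4 5 6 7 8 9 9
  R[10]: 1 2 3 4 5 6 7 8 9 10 10
  R[11]: 1 2 3 4 5 6 7 8 9 10 11

so w = (3, 5, 4, 2, 8, 7, 6, 9, 10, 1, 11).

ℓ(w)=16; the 5 essential cells (i,j,r):

[(2, 4, 1), (3, 2, 0), (5, 7, 4), (6, 6, 4), (9, 1, 0)]


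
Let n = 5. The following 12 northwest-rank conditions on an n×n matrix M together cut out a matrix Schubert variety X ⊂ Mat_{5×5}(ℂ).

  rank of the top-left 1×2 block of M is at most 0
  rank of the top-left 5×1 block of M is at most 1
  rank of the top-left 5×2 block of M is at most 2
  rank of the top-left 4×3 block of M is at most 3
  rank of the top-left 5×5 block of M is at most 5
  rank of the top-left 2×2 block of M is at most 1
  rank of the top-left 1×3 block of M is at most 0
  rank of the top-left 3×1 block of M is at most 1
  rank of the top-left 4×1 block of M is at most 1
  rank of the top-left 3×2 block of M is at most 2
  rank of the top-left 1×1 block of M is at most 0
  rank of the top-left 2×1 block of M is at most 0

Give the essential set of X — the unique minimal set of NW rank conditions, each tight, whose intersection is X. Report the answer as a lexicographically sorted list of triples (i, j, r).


Propagating the 12 rank bounds to every northwest block:

  R[1]: 0 0 0 1 1
  R[2]: 0 1 1 2 2
  R[3]: 1 2 2 3 3
  R[4]: 1 2 3 4 4
  R[5]: 1 2 3 4 5

second differences of R give the permutation w = (4, 2, 1, 3, 5).

Fulton essential set (2 of the 4 Rothe cells):

[(1, 3, 0), (2, 1, 0)]


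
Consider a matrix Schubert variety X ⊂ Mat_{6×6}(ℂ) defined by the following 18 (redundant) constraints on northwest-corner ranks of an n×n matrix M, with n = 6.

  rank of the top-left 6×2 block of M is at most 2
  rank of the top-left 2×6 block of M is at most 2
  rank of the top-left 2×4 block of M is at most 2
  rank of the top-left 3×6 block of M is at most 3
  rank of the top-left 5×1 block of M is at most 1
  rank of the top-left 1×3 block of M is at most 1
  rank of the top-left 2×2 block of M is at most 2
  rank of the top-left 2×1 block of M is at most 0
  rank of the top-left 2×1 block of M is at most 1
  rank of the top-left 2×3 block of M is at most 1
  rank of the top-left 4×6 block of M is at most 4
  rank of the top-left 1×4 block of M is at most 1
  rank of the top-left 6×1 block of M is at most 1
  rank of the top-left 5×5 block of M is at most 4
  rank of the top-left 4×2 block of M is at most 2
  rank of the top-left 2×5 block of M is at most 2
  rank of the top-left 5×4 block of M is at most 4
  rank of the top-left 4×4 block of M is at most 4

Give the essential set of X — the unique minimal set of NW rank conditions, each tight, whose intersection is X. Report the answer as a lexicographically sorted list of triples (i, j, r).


Recovering R(i,j) via the rank-extension bound from the 18 conditions:

  R[1]: 0 | 1 | 1 | 1 | 1 | 1
  R[2]: 0 | 1 | 1 | 2 | 2 | 2
  R[3]: 1 | 2 | 2 | 3 | 3 | 3
  R[4]: 1 | 2 | 3 | 4 | 4 | 4
  R[5]: 1 | 2 | 3 | 4 | 4 | 5
  R[6]: 1 | 2 | 3 | 4 | 5 | 6

so w = (2, 4, 1, 3, 6, 5).

3 SE-corners of the 4-cell Rothe diagram give Ess(w):

[(2, 1, 0), (2, 3, 1), (5, 5, 4)]


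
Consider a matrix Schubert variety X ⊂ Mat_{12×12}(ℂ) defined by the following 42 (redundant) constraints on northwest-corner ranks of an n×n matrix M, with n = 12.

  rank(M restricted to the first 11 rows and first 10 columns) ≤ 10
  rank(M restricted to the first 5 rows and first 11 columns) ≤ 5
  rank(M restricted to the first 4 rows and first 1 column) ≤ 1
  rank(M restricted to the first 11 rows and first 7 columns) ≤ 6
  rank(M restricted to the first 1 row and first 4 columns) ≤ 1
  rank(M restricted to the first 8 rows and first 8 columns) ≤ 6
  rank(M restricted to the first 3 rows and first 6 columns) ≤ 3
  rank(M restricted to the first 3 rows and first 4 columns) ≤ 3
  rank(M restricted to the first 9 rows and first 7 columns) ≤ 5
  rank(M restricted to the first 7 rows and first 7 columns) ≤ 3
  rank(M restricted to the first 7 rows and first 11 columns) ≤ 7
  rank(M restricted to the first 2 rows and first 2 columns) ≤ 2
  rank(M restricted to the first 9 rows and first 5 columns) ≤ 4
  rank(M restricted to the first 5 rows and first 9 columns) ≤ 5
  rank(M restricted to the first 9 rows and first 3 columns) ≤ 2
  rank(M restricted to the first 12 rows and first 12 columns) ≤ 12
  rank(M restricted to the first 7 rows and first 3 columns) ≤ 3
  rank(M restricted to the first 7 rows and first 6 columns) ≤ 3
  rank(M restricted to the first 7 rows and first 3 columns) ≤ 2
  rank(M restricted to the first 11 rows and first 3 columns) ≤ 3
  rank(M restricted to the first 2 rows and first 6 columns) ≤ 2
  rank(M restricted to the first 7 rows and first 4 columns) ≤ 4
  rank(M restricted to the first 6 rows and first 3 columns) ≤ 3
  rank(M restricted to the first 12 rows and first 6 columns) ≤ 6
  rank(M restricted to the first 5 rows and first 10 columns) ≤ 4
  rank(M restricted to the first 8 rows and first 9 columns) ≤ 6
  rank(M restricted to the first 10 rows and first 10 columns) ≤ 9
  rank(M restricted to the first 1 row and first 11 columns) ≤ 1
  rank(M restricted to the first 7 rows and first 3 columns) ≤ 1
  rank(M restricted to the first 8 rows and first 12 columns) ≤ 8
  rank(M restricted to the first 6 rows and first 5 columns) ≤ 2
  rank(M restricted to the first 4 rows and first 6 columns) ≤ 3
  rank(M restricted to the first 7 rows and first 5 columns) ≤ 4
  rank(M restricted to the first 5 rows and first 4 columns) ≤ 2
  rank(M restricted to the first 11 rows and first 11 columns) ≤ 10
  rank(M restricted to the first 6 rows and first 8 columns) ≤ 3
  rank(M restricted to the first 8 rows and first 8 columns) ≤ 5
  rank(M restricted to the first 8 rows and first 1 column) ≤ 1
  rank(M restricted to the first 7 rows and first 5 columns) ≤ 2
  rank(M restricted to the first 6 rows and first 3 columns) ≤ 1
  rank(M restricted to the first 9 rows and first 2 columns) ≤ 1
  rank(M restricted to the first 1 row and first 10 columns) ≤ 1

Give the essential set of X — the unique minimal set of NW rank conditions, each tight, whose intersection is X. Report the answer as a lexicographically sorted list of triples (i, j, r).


Reconstructing r_w from the 42 given conditions:

  1 1 1 1 1 1 1 1 1 1 1 1
  1 1 1 2 2 2 2 2 2 2 2 2
  1 1 1 2 2 3 3 3 3 3 3 3
  1 1 1 2 2 3 3 3 4 4 4 4
  1 1 1 2 2 3 3 3 4 4 5 5
  1 1 1 2 2 3 3 3 4 5 6 6
  1 1 1 2 2 3 3 4 5 6 7 7
  1 1 2 3 3 4 4 5 6 7 8 8
  1 1 2 3 4 5 5 6 7 8 9 9
  1 2 3 4 5 6 6 7 8 9 10 10
  1 2 3 4 5 6 6 7 8 9 10 11
  1 2 3 4 5 6 7 8 9 10 11 12

second differences of R give the permutation w = (1, 4, 6, 9, 11, 10, 8, 3, 5, 2, 12, 7).

Rothe diagram D(w) (28 cells), 7 SE-corners (essential conditions):

[(5, 10, 4), (6, 8, 3), (7, 3, 1), (7, 5, 2), (7, 7, 3), (9, 2, 1), (11, 7, 6)]


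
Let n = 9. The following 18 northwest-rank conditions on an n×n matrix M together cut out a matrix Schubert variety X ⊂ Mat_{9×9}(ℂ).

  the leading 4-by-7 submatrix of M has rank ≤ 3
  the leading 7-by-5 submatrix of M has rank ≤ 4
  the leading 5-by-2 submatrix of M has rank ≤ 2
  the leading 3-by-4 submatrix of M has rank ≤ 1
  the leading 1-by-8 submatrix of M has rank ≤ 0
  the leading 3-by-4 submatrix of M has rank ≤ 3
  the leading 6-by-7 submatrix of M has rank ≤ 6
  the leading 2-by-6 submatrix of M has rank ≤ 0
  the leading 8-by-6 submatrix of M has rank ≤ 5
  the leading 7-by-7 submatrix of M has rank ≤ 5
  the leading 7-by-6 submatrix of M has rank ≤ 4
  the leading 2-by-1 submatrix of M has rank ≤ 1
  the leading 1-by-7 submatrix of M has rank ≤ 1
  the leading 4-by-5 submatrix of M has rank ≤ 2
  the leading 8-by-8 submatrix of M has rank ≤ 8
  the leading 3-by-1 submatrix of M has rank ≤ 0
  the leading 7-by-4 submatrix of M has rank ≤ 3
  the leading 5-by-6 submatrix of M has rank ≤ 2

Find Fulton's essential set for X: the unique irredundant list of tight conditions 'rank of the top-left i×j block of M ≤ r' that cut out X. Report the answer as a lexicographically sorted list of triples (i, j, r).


Propagating the 18 rank bounds to every northwest block:

  R[1]: 0 0 0 0 0 0 0 0 1
  R[2]: 0 0 0 0 0 0 1 1 2
  R[3]: 0 1 1 1 1 1 2 2 3
  R[4]: 1 2 2 2 2 2 3 3 4
  R[5]: 1 2 2 2 2 2 3 4 5
  R[6]: 1 2 3 3 3 3 4 5 6
  R[7]: 1 2 3 3 4 4 5 6 7
  R[8]: 1 2 3 4 5 5 6 7 8
  R[9]: 1 2 3 4 5 6 7 8 9

reading off 1-entries of Δ²R: w = (9, 7, 2, 1, 8, 3, 5, 4, 6).

Rothe diagram D(w) (20 cells), 5 SE-corners (essential conditions):

[(1, 8, 0), (2, 6, 0), (3, 1, 0), (5, 6, 2), (7, 4, 3)]


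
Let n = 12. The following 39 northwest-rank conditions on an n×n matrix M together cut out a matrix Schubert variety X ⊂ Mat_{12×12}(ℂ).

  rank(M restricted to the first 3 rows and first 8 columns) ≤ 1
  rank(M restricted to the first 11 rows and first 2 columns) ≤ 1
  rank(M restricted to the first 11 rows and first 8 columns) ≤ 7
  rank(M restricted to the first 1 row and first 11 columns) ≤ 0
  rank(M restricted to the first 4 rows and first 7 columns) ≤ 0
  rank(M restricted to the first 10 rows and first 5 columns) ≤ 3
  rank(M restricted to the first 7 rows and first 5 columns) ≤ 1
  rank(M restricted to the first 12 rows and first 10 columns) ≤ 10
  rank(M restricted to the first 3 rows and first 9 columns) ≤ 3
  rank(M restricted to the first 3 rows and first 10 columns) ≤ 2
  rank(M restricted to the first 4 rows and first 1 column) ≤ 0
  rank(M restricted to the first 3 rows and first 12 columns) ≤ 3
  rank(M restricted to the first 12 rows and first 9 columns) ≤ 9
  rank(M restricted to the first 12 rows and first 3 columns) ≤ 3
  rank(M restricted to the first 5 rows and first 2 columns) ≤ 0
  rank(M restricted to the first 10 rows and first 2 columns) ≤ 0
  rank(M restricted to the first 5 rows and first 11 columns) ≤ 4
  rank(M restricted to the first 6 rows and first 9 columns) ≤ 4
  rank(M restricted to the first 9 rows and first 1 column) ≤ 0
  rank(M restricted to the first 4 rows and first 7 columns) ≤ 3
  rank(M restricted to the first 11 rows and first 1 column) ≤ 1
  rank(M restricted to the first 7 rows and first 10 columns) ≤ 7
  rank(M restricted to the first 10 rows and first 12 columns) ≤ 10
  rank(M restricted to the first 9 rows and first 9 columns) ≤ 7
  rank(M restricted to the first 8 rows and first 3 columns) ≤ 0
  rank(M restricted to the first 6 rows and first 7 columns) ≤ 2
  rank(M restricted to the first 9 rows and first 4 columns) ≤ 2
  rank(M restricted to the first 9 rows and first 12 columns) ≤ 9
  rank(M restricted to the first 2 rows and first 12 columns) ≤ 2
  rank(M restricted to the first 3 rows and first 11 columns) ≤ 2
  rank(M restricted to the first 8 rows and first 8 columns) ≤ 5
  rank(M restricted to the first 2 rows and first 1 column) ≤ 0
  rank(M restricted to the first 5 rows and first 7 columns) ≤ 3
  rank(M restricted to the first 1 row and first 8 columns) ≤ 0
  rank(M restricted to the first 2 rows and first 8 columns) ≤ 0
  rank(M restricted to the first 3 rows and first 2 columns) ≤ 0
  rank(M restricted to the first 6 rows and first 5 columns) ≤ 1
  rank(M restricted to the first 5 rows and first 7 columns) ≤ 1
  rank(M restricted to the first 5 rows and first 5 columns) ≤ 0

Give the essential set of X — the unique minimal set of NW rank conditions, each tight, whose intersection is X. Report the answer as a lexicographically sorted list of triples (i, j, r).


Computing R[i][j] = min implied NW-rank bound (n=12, 39 conditions):

  R[1]: 0, 0, 0, 0, 0, 0, 0, 0, 0, 0, 0, 1
  R[2]: 0, 0, 0, 0, 0, 0, 0, 0, 1, 1, 1, 2
  R[3]: 0, 0, 0, 0, 0, 0, 0, 1, 2, 2, 2, 3
  R[4]: 0, 0, 0, 0, 0, 0, 0, 1, 2, 3, 3, 4
  R[5]: 0, 0, 0, 0, 0, 1, 1, 2, 3, 4, 4, 5
  R[6]: 0, 0, 0, 1, 1, 2, 2, 3, 4, 5, 5, 6
  R[7]: 0, 0, 0, 1, 1, 2, 3, 4, 5, 6, 6, 7
  R[8]: 0, 0, 0, 1, 2, 3, 4, 5, 6, 7, 7, 8
  R[9]: 0, 0, 1, 2, 3, 4, 5, 6, 7, 8, 8, 9
  R[10]: 0, 0, 1, 2, 3, 4, 5, 6, 7, 8, 9, 10
  R[11]: 1, 1, 2, 3, 4, 5, 6, 7, 8, 9, 10, 11
  R[12]: 1, 2, 3, 4, 5, 6, 7, 8, 9, 10, 11, 12

hence w(1..12) = (12, 9, 8, 10, 6, 4, 7, 5, 3, 11, 1, 2).

D(w) has 52 cells with 7 SE-corners; essential set:

[(1, 11, 0), (2, 8, 0), (4, 7, 0), (5, 5, 0), (7, 5, 1), (8, 3, 0), (10, 2, 0)]


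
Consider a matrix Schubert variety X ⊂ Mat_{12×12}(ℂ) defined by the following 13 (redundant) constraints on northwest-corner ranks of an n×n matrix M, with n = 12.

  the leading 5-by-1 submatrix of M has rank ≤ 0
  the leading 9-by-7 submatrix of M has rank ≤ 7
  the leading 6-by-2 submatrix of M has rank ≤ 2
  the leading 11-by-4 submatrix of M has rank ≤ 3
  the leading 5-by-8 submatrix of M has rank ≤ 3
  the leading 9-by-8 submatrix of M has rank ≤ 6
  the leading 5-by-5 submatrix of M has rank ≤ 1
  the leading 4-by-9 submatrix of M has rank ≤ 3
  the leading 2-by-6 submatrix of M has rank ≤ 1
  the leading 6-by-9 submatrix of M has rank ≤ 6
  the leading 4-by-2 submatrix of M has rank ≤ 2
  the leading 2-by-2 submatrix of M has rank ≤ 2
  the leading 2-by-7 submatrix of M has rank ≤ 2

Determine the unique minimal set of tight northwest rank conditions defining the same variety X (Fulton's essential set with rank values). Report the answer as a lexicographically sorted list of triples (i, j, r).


Recovering R(i,j) via the rank-extension bound from the 13 conditions:

  row 1: 0 | 1 | 1 | 1 | 1 | 1 | 1 | 1 | 1 | 1 | 1 | 1
  row 2: 0 | 1 | 1 | 1 | 1 | 1 | 2 | 2 | 2 | 2 | 2 | 2
  row 3: 0 | 1 | 1 | 1 | 1 | 2 | 3 | 3 | 3 | 3 | 3 | 3
  row 4: 0 | 1 | 1 | 1 | 1 | 2 | 3 | 3 | 3 | 4 | 4 | 4
  row 5: 0 | 1 | 1 | 1 | 1 | 2 | 3 | 3 | 4 | 5 | 5 | 5
  row 6: 1 | 2 | 2 | 2 | 2 | 3 | 4 | 4 | 5 | 6 | 6 | 6
  row 7: 1 | 2 | 3 | 3 | 3 | 4 | 5 | 5 | 6 | 7 | 7 | 7
  row 8: 1 | 2 | 3 | 3 | 4 | 5 | 6 | 6 | 7 | 8 | 8 | 8
  row 9: 1 | 2 | 3 | 3 | 4 | 5 | 6 | 6 | 7 | 8 | 9 | 9
  row 10: 1 | 2 | 3 | 3 | 4 | 5 | 6 | 7 | 8 | 9 | 10 | 10
  row 11: 1 | 2 | 3 | 3 | 4 | 5 | 6 | 7 | 8 | 9 | 10 | 11
  row 12: 1 | 2 | 3 | 4 | 5 | 6 | 7 | 8 | 9 | 10 | 11 | 12

hence w(1..12) = (2, 7, 6, 10, 9, 1, 3, 5, 11, 8, 12, 4).

|D(w)|=26, |Ess(w)|=7:

[(2, 6, 1), (4, 9, 3), (5, 1, 0), (5, 5, 1), (5, 8, 3), (9, 8, 6), (11, 4, 3)]


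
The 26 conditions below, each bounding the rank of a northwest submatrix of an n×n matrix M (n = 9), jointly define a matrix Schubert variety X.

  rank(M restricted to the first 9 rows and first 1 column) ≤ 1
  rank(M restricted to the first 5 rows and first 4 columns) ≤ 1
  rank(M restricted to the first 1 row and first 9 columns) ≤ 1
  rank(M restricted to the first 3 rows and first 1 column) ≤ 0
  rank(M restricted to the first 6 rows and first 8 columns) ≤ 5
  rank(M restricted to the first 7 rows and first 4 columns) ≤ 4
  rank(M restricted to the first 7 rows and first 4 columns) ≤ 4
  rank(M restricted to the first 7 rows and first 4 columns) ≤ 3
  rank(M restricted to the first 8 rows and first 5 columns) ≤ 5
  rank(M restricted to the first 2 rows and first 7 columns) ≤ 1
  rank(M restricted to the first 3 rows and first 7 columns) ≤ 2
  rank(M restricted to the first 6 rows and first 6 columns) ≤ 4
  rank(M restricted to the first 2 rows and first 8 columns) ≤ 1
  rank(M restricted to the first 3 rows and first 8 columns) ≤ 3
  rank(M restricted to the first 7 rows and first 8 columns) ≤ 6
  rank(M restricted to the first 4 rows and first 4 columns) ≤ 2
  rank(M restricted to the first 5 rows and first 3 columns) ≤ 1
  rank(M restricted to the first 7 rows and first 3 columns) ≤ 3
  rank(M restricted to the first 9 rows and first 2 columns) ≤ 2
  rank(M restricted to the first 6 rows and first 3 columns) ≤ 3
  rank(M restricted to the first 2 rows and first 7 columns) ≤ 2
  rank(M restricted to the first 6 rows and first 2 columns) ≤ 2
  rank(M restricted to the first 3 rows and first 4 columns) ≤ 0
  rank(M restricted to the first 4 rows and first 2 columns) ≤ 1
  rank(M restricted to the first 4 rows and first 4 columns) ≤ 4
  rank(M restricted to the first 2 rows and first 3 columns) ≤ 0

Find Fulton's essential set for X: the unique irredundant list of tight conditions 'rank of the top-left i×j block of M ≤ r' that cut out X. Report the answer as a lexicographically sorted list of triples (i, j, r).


Recovering R(i,j) via the rank-extension bound from the 26 conditions:

  0 | 0 | 0 | 0 | 1 | 1 | 1 | 1 | 1
  0 | 0 | 0 | 0 | 1 | 1 | 1 | 1 | 2
  0 | 0 | 0 | 0 | 1 | 2 | 2 | 2 | 3
  1 | 1 | 1 | 1 | 2 | 3 | 3 | 3 | 4
  1 | 1 | 1 | 1 | 2 | 3 | 4 | 4 | 5
  1 | 2 | 2 | 2 | 3 | 4 | 5 | 5 | 6
  1 | 2 | 3 | 3 | 4 | 5 | 6 | 6 | 7
  1 | 2 | 3 | 4 | 5 | 6 | 7 | 7 | 8
  1 | 2 | 3 | 4 | 5 | 6 | 7 | 8 | 9

hence w(1..9) = (5, 9, 6, 1, 7, 2, 3, 4, 8).

3 SE-corners of the 18-cell Rothe diagram give Ess(w):

[(2, 8, 1), (3, 4, 0), (5, 4, 1)]


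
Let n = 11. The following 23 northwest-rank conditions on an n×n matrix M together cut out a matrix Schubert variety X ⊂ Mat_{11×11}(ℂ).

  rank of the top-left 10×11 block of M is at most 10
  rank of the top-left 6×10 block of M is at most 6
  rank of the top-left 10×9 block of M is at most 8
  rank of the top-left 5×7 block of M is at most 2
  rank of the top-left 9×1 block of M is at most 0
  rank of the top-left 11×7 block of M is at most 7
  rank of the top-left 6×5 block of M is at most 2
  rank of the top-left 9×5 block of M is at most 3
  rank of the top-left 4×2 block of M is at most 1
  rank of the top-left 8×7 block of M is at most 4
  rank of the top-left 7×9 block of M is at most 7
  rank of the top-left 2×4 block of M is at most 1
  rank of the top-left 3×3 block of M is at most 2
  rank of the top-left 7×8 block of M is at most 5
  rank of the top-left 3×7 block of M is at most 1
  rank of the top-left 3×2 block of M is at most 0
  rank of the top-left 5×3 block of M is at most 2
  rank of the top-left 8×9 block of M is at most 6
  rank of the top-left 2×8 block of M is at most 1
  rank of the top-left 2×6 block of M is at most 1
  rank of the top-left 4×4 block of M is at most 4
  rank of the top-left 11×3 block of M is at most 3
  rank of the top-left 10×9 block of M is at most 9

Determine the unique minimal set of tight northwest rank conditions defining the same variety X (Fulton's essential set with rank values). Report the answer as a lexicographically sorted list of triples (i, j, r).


Reconstructing r_w from the 23 given conditions:

  R[1]: 0, 0, 1, 1, 1, 1, 1, 1, 1, 1, 1
  R[2]: 0, 0, 1, 1, 1, 1, 1, 1, 2, 2, 2
  R[3]: 0, 0, 1, 1, 1, 1, 1, 2, 3, 3, 3
  R[4]: 0, 1, 2, 2, 2, 2, 2, 3, 4, 4, 4
  R[5]: 0, 1, 2, 2, 2, 2, 2, 3, 4, 5, 5
  R[6]: 0, 1, 2, 2, 2, 3, 3, 4, 5, 6, 6
  R[7]: 0, 1, 2, 3, 3, 4, 4, 5, 6, 7, 7
  R[8]: 0, 1, 2, 3, 3, 4, 4, 5, 6, 7, 8
  R[9]: 0, 1, 2, 3, 3, 4, 5, 6, 7, 8, 9
  R[10]: 1, 2, 3, 4, 4, 5, 6, 7, 8, 9, 10
  R[11]: 1, 2, 3, 4, 5, 6, 7, 8, 9, 10, 11

second differences of R give the permutation w = (3, 9, 8, 2, 10, 6, 4, 11, 7, 1, 5).

8 SE-corners of the 30-cell Rothe diagram give Ess(w):

[(2, 8, 1), (3, 2, 0), (3, 7, 1), (5, 7, 2), (6, 5, 2), (8, 7, 4), (9, 1, 0), (9, 5, 3)]


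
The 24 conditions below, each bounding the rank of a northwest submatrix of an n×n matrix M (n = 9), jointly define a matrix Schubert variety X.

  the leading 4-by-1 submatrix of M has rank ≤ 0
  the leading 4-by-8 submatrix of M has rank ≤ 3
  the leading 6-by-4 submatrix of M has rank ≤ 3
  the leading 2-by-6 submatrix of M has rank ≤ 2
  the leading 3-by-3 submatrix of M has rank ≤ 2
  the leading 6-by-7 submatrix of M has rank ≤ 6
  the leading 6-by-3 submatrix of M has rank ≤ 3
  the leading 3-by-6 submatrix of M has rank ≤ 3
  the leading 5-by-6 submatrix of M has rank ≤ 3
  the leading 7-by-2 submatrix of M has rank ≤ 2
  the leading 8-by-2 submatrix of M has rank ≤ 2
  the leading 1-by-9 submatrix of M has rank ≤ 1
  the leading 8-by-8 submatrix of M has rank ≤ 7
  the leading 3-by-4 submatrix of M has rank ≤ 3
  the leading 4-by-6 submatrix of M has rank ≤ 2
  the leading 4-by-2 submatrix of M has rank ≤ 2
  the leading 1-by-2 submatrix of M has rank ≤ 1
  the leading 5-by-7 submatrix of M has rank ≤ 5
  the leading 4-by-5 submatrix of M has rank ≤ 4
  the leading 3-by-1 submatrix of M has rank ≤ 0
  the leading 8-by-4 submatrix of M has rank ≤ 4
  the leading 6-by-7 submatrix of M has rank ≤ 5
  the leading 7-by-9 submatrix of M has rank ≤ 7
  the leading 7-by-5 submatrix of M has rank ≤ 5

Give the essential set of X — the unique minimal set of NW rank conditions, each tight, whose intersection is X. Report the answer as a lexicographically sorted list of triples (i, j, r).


Rank table r_w(9×9) implied by the 24 constraints:

  R[1]: 0  1  1  1  1  1  1  1  1
  R[2]: 0  1  2  2  2  2  2  2  2
  R[3]: 0  1  2  2  2  2  3  3  3
  R[4]: 0  1  2  2  2  2  3  3  4
  R[5]: 1  2  3  3  3  3  4  4  5
  R[6]: 1  2  3  3  4  4  5  5  6
  R[7]: 1  2  3  4  5  5  6  6  7
  R[8]: 1  2  3  4  5  6  7  7  8
  R[9]: 1  2  3  4  5  6  7  8  9

the unique w with this rank table is (2, 3, 7, 9, 1, 5, 4, 6, 8).

Rothe diagram D(w) (12 cells), 4 SE-corners (essential conditions):

[(4, 1, 0), (4, 6, 2), (4, 8, 3), (6, 4, 3)]


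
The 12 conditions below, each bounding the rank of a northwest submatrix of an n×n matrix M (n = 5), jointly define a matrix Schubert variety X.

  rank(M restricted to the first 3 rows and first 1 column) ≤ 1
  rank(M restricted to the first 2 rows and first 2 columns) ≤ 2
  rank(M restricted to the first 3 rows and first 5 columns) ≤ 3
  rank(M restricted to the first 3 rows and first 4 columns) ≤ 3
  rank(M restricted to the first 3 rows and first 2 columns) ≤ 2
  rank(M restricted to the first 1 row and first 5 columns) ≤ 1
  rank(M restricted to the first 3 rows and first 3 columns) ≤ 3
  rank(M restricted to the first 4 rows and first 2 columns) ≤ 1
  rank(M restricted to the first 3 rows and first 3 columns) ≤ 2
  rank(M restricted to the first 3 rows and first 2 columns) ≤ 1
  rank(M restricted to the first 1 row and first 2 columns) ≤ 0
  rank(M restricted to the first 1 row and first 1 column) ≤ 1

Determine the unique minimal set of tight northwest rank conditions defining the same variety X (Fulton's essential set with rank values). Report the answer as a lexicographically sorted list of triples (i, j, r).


Computing R[i][j] = min implied NW-rank bound (n=5, 12 conditions):

  R[1]: 0 | 0 | 1 | 1 | 1
  R[2]: 1 | 1 | 2 | 2 | 2
  R[3]: 1 | 1 | 2 | 3 | 3
  R[4]: 1 | 1 | 2 | 3 | 4
  R[5]: 1 | 2 | 3 | 4 | 5

hence w(1..5) = (3, 1, 4, 5, 2).

Rothe diagram D(w) (4 cells), 2 SE-corners (essential conditions):

[(1, 2, 0), (4, 2, 1)]


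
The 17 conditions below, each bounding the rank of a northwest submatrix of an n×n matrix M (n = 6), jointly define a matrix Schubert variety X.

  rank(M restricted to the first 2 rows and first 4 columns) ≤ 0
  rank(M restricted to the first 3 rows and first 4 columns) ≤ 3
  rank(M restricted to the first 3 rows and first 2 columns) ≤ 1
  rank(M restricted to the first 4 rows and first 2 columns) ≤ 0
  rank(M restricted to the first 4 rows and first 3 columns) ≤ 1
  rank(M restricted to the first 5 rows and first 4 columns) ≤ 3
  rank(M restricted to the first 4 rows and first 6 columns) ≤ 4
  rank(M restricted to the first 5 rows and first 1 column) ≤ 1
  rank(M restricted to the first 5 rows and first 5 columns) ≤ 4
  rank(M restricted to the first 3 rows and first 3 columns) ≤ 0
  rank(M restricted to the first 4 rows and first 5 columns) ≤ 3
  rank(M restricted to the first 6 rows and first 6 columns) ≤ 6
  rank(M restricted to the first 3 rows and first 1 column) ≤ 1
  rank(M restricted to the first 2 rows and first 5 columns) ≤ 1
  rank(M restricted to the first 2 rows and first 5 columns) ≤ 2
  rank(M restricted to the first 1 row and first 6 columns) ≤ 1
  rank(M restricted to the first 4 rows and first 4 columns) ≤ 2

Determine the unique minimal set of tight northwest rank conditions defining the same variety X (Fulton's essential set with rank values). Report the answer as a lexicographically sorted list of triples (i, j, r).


Recovering R(i,j) via the rank-extension bound from the 17 conditions:

  i=1: 0, 0, 0, 0, 1, 1
  i=2: 0, 0, 0, 0, 1, 2
  i=3: 0, 0, 0, 1, 2, 3
  i=4: 0, 0, 1, 2, 3, 4
  i=5: 1, 1, 2, 3, 4, 5
  i=6: 1, 2, 3, 4, 5, 6

second differences of R give the permutation w = (5, 6, 4, 3, 1, 2).

Rothe diagram D(w) (13 cells), 3 SE-corners (essential conditions):

[(2, 4, 0), (3, 3, 0), (4, 2, 0)]


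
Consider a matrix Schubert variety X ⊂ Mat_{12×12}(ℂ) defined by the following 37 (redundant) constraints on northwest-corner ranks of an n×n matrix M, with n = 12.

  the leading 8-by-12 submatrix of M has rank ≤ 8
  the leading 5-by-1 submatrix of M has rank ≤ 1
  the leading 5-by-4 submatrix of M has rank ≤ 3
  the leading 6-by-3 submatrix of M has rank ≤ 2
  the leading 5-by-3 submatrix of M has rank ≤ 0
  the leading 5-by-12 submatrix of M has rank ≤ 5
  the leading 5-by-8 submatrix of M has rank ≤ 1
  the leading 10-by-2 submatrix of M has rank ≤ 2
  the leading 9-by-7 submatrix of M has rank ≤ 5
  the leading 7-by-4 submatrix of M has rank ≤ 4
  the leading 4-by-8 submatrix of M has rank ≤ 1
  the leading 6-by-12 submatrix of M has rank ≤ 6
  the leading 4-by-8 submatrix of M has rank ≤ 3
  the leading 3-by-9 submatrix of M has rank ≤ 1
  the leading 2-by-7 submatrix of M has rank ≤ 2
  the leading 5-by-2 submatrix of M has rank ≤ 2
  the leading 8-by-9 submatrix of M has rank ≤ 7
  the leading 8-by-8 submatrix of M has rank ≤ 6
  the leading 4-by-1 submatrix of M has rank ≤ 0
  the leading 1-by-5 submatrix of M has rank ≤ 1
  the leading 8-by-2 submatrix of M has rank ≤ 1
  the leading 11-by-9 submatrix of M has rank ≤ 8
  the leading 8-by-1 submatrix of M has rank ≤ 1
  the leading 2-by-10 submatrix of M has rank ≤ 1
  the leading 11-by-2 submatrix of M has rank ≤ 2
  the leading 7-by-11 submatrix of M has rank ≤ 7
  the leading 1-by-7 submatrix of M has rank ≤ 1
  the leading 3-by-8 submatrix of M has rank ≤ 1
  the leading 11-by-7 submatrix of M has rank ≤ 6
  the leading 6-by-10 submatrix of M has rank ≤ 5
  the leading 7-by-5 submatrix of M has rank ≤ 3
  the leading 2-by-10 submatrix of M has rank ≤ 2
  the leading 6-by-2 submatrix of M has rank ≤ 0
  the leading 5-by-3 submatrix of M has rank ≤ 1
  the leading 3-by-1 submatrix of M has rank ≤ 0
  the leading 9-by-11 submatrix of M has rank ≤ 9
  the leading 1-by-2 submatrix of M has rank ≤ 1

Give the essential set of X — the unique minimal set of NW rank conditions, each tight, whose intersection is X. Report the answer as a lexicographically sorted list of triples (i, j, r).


Computing R[i][j] = min implied NW-rank bound (n=12, 37 conditions):

  i=1: 0 | 0 | 0 | 1 | 1 | 1 | 1 | 1 | 1 | 1 | 1 | 1
  i=2: 0 | 0 | 0 | 1 | 1 | 1 | 1 | 1 | 1 | 1 | 2 | 2
  i=3: 0 | 0 | 0 | 1 | 1 | 1 | 1 | 1 | 1 | 2 | 3 | 3
  i=4: 0 | 0 | 0 | 1 | 1 | 1 | 1 | 1 | 2 | 3 | 4 | 4
  i=5: 0 | 0 | 0 | 1 | 1 | 1 | 1 | 1 | 2 | 3 | 4 | 5
  i=6: 0 | 0 | 1 | 2 | 2 | 2 | 2 | 2 | 3 | 4 | 5 | 6
  i=7: 1 | 1 | 2 | 3 | 3 | 3 | 3 | 3 | 4 | 5 | 6 | 7
  i=8: 1 | 1 | 2 | 3 | 4 | 4 | 4 | 4 | 5 | 6 | 7 | 8
  i=9: 1 | 2 | 3 | 4 | 5 | 5 | 5 | 5 | 6 | 7 | 8 | 9
  i=10: 1 | 2 | 3 | 4 | 5 | 6 | 6 | 6 | 7 | 8 | 9 | 10
  i=11: 1 | 2 | 3 | 4 | 5 | 6 | 6 | 7 | 8 | 9 | 10 | 11
  i=12: 1 | 2 | 3 | 4 | 5 | 6 | 7 | 8 | 9 | 10 | 11 | 12

hence w(1..12) = (4, 11, 10, 9, 12, 3, 1, 5, 2, 6, 8, 7).

Rothe diagram D(w) (38 cells), 7 SE-corners (essential conditions):

[(2, 10, 1), (3, 9, 1), (5, 3, 0), (5, 8, 1), (6, 2, 0), (8, 2, 1), (11, 7, 6)]
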